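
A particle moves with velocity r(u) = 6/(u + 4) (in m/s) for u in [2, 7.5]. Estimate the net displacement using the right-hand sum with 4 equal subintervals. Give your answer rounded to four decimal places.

Δu = (7.5 − 2)/4 = 1.375.
Right endpoints: 3.375, 4.75, 6.125, 7.5.
r(3.375) = 48/59, r(4.75) = 24/35, r(6.125) = 16/27, r(7.5) = 12/23.
Sum = Δu · [r(3.375) + r(4.75) + r(6.125) + r(7.5)].
Sum ≈ 3.5937.

3.5937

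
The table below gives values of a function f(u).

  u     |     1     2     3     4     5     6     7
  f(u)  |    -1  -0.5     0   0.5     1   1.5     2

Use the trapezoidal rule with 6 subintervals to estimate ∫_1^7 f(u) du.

3

Δu = 1.
T_6 = (1/2)·[(-1) + 2·(-0.5) + 2·0 + 2·0.5 + 2·1 + 2·1.5 + 2] = 3.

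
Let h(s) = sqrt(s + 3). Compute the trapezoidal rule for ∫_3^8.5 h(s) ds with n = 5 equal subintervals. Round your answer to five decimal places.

Δs = (8.5 − 3)/5 = 1.1.
h(3) ≈ 2.44949, h(4.1) ≈ 2.66458, h(5.2) ≈ 2.86356, h(6.3) ≈ 3.04959, h(7.4) ≈ 3.22490, h(8.5) ≈ 3.39116.
T_5 = (Δs/2)·[h(s_0) + 2h(s_1) + ... + 2h(s_{4}) + h(s_5)].
Sum ≈ 16.19526.

16.19526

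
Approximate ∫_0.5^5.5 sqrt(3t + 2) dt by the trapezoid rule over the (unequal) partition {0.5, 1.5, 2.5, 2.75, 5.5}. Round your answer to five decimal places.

16.12775

Subinterval widths: 1, 1, 0.25, 2.75.
f(0.5) ≈ 1.87083, f(1.5) ≈ 2.54951, f(2.5) ≈ 3.08221, f(2.75) ≈ 3.20156, f(5.5) ≈ 4.30116.
On each subinterval the trapezoid contributes (Δt_i/2)·[f(t_{i-1}) + f(t_i)].
Sum ≈ 16.12775.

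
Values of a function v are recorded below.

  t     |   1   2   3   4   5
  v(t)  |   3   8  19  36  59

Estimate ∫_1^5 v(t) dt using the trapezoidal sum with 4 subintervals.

Δt = 1.
T_4 = (1/2)·[3 + 2·8 + 2·19 + 2·36 + 59] = 94.

94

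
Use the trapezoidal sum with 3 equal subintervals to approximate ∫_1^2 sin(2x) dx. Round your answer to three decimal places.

Δx = (2 − 1)/3 = 1/3.
f(1) ≈ 0.909, f(4/3) ≈ 0.457, f(5/3) ≈ -0.191, f(2) ≈ -0.757.
T_3 = (Δx/2)·[f(x_0) + 2f(x_1) + 2f(x_2) + f(x_3)].
Sum ≈ 0.114.

0.114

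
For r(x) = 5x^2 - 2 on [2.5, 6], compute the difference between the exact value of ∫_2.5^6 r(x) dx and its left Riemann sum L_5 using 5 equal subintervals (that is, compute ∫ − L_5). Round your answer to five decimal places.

50.63333

Exact integral: ∫_2.5^6 r(x) dx ≈ 326.9583333.
L_5 = 276.325.
Error ≈ 326.9583333 − 276.325 ≈ 50.63333.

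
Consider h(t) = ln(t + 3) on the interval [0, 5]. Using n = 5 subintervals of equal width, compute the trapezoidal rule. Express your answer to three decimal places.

Δt = (5 − 0)/5 = 1.
h(0) ≈ 1.099, h(1) ≈ 1.386, h(2) ≈ 1.609, h(3) ≈ 1.792, h(4) ≈ 1.946, h(5) ≈ 2.079.
T_5 = (Δt/2)·[h(t_0) + 2h(t_1) + ... + 2h(t_{4}) + h(t_5)].
Sum ≈ 8.322.

8.322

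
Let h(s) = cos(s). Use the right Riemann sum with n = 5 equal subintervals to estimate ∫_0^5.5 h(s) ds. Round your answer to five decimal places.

Δs = (5.5 − 0)/5 = 1.1.
Right endpoints: 1.1, 2.2, 3.3, 4.4, 5.5.
h(1.1) ≈ 0.45360, h(2.2) ≈ -0.58850, h(3.3) ≈ -0.98748, h(4.4) ≈ -0.30733, h(5.5) ≈ 0.70867.
Sum = Δs · [h(1.1) + h(2.2) + h(3.3) + h(4.4) + h(5.5)].
Sum ≈ -0.79315.

-0.79315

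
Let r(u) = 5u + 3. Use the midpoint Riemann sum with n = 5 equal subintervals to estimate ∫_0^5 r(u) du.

Δu = (5 − 0)/5 = 1.
Midpoints: 0.5, 1.5, 2.5, 3.5, 4.5.
r(0.5) = 5.5, r(1.5) = 10.5, r(2.5) = 15.5, r(3.5) = 20.5, r(4.5) = 25.5.
Sum = Δu · [r(0.5) + r(1.5) + r(2.5) + r(3.5) + r(4.5)].
Sum = 77.5.

77.5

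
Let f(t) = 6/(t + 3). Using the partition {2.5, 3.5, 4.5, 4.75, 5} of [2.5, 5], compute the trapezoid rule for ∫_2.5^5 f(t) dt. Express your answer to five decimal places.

2.25583

Subinterval widths: 1, 1, 0.25, 0.25.
f(2.5) = 12/11, f(3.5) = 12/13, f(4.5) = 0.8, f(4.75) = 24/31, f(5) = 0.75.
On each subinterval the trapezoid contributes (Δt_i/2)·[f(t_{i-1}) + f(t_i)].
Sum ≈ 2.25583.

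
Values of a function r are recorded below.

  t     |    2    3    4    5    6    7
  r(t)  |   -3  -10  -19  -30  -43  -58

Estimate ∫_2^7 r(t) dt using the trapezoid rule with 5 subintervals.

Δt = 1.
T_5 = (1/2)·[(-3) + 2·(-10) + 2·(-19) + 2·(-30) + 2·(-43) + (-58)] = -132.5.

-132.5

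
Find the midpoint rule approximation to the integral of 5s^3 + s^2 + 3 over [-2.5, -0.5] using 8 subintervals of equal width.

-37.359375

Δs = (-0.5 − (-2.5))/8 = 0.25.
Midpoints: -2.375, -2.125, -1.875, -1.625, -1.375, -1.125, -0.875, -0.625.
f(-2.375) = -29871/512, f(-2.125) = -20717/512, f(-1.875) = -13539/512, f(-1.625) = -8097/512, f(-1.375) = -4151/512, f(-1.125) = -1461/512, f(-0.875) = 213/512, f(-0.625) = 1111/512.
Sum = Δs · [f(-2.375) + f(-2.125) + f(-1.875) + ...].
Sum = -37.359375.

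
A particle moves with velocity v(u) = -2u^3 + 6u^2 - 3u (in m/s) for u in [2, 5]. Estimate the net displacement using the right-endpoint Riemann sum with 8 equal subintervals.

-124.9921875

Δu = (5 − 2)/8 = 0.375.
Right endpoints: 2.375, 2.75, 3.125, 3.5, 3.875, 4.25, 4.625, 5.
v(2.375) = -0.07421875, v(2.75) = -4.46875, v(3.125) = -11.81640625, v(3.5) = -22.75, v(3.875) = -37.90234375, v(4.25) = -57.90625, v(4.625) = -83.39453125, v(5) = -115.
Sum = Δu · [v(2.375) + v(2.75) + v(3.125) + ...].
Sum = -124.9921875.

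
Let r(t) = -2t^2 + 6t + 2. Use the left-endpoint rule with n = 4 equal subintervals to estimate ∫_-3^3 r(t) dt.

-55.5

Δt = (3 − (-3))/4 = 1.5.
Left endpoints: -3, -1.5, 0, 1.5.
r(-3) = -34, r(-1.5) = -11.5, r(0) = 2, r(1.5) = 6.5.
Sum = Δt · [r(-3) + r(-1.5) + r(0) + r(1.5)].
Sum = -55.5.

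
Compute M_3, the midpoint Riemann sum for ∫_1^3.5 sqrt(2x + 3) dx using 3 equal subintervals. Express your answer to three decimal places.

Δx = (3.5 − 1)/3 = 5/6.
Midpoints: 17/12, 2.25, 37/12.
f(17/12) ≈ 2.415, f(2.25) ≈ 2.739, f(37/12) ≈ 3.028.
Sum = Δx · [f(17/12) + f(2.25) + f(37/12)].
Sum ≈ 6.818.

6.818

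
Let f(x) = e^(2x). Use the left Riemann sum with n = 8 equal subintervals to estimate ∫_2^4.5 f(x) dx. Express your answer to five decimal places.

Δx = (4.5 − 2)/8 = 0.3125.
Left endpoints: 2, 2.3125, 2.625, 2.9375, 3.25, 3.5625, 3.875, 4.1875.
f(2) ≈ 54.59815, f(2.3125) ≈ 102.00277, f(2.625) ≈ 190.56627, f(2.9375) ≈ 356.02466, f(3.25) ≈ 665.14163, f(3.5625) ≈ 1242.64817, f(3.875) ≈ 2321.57241, f(4.1875) ≈ 4337.26828.
Sum = Δx · [f(2) + f(2.3125) + f(2.625) + ...].
Sum ≈ 2896.81948.

2896.81948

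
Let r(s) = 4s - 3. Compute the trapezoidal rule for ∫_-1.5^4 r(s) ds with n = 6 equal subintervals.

11

Δs = (4 − (-1.5))/6 = 11/12.
r(-1.5) = -9, r(-7/12) = -16/3, r(1/3) = -5/3, r(1.25) = 2, r(13/6) = 17/3, r(37/12) = 28/3, r(4) = 13.
T_6 = (Δs/2)·[r(s_0) + 2r(s_1) + ... + 2r(s_{5}) + r(s_6)].
Sum = 11.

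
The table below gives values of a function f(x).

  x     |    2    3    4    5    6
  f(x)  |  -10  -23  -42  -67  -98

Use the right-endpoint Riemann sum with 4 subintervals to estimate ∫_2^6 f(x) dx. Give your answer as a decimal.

-230

Δx = 1.
Sum = 1·[(-23) + (-42) + (-67) + (-98)] = -230.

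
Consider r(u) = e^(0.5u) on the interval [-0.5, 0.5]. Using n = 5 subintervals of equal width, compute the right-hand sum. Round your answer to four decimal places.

Δu = (0.5 − (-0.5))/5 = 0.2.
Right endpoints: -0.3, -0.1, 0.1, 0.3, 0.5.
r(-0.3) ≈ 0.8607, r(-0.1) ≈ 0.9512, r(0.1) ≈ 1.0513, r(0.3) ≈ 1.1618, r(0.5) ≈ 1.2840.
Sum = Δu · [r(-0.3) + r(-0.1) + r(0.1) + r(0.3) + r(0.5)].
Sum ≈ 1.0618.

1.0618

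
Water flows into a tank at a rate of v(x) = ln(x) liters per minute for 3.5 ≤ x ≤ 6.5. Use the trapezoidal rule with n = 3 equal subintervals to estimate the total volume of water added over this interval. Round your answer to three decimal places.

4.771

Δx = (6.5 − 3.5)/3 = 1.
v(3.5) ≈ 1.253, v(4.5) ≈ 1.504, v(5.5) ≈ 1.705, v(6.5) ≈ 1.872.
T_3 = (Δx/2)·[v(x_0) + 2v(x_1) + 2v(x_2) + v(x_3)].
Sum ≈ 4.771.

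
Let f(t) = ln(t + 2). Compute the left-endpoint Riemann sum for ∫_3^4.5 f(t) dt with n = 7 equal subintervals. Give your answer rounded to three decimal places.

Δt = (4.5 − 3)/7 = 3/14.
Left endpoints: 3, 45/14, 24/7, 51/14, 27/7, 57/14, 30/7.
f(3) ≈ 1.609, f(45/14) ≈ 1.651, f(24/7) ≈ 1.692, f(51/14) ≈ 1.730, f(27/7) ≈ 1.768, f(57/14) ≈ 1.804, f(30/7) ≈ 1.838.
Sum = Δt · [f(3) + f(45/14) + f(24/7) + ...].
Sum ≈ 2.591.

2.591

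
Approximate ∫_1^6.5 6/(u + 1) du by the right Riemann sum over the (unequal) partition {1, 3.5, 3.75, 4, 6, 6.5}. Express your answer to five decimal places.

Subinterval widths: 2.5, 0.25, 0.25, 2, 0.5.
Right endpoints: 3.5, 3.75, 4, 6, 6.5.
f(3.5) = 4/3, f(3.75) = 24/19, f(4) = 1.2, f(6) = 6/7, f(6.5) = 0.8.
Sum = Σ Δu_i · f(u_i).
Sum ≈ 6.06341.

6.06341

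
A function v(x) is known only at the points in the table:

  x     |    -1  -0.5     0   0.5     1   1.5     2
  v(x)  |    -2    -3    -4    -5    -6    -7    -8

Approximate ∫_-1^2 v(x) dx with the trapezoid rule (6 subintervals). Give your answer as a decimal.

-15

Δx = 0.5.
T_6 = (0.5/2)·[(-2) + 2·(-3) + 2·(-4) + 2·(-5) + 2·(-6) + 2·(-7) + (-8)] = -15.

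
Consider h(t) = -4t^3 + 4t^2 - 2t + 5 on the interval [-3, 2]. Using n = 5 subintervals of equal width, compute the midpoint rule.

Δt = (2 − (-3))/5 = 1.
Midpoints: -2.5, -1.5, -0.5, 0.5, 1.5.
h(-2.5) = 97.5, h(-1.5) = 30.5, h(-0.5) = 7.5, h(0.5) = 4.5, h(1.5) = -2.5.
Sum = Δt · [h(-2.5) + h(-1.5) + h(-0.5) + h(0.5) + h(1.5)].
Sum = 137.5.

137.5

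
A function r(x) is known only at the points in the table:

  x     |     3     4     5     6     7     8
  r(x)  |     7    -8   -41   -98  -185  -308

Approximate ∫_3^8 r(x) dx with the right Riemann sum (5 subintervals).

-640

Δx = 1.
Sum = 1·[(-8) + (-41) + (-98) + (-185) + (-308)] = -640.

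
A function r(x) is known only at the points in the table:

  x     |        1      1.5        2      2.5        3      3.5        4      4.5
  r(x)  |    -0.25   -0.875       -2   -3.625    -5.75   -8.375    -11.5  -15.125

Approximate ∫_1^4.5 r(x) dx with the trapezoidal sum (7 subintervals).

Δx = 0.5.
T_7 = (0.5/2)·[(-0.25) + 2·(-0.875) + 2·(-2) + 2·(-3.625) + 2·(-5.75) + 2·(-8.375) + 2·(-11.5) + (-15.125)] = -19.90625.

-19.90625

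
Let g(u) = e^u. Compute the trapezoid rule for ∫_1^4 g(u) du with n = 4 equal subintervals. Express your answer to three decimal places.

54.289

Δu = (4 − 1)/4 = 0.75.
g(1) ≈ 2.718, g(1.75) ≈ 5.755, g(2.5) ≈ 12.182, g(3.25) ≈ 25.790, g(4) ≈ 54.598.
T_4 = (Δu/2)·[g(u_0) + 2g(u_1) + 2g(u_2) + 2g(u_3) + g(u_4)].
Sum ≈ 54.289.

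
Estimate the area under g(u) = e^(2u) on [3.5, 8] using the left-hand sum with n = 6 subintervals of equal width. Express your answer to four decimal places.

Δu = (8 − 3.5)/6 = 0.75.
Left endpoints: 3.5, 4.25, 5, 5.75, 6.5, 7.25.
g(3.5) ≈ 1096.6332, g(4.25) ≈ 4914.7688, g(5) ≈ 22026.4658, g(5.75) ≈ 98715.7710, g(6.5) ≈ 442413.3920, g(7.25) ≈ 1982759.2635.
Sum = Δu · [g(3.5) + g(4.25) + g(5) + ...].
Sum ≈ 1913944.7208.

1913944.7208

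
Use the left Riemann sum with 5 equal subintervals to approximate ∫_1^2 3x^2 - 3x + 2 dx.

Δx = (2 − 1)/5 = 0.2.
Left endpoints: 1, 1.2, 1.4, 1.6, 1.8.
f(1) = 2, f(1.2) = 2.72, f(1.4) = 3.68, f(1.6) = 4.88, f(1.8) = 6.32.
Sum = Δx · [f(1) + f(1.2) + f(1.4) + f(1.6) + f(1.8)].
Sum = 3.92.

3.92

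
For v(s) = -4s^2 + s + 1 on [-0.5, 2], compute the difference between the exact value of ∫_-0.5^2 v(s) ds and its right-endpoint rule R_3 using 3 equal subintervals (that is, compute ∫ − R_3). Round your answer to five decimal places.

Exact integral: ∫_-0.5^2 v(s) ds ≈ -6.4583333.
R_3 ≈ -12.8240741.
Error ≈ -6.4583333 − (-12.8240741) ≈ 6.36574.

6.36574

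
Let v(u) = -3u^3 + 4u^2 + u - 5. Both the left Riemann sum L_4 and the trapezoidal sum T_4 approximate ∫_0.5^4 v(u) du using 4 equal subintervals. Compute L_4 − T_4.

L_4 ≈ -68.926758.
T_4 ≈ -123.668945.
L_4 − T_4 = 54.7421875.

54.7421875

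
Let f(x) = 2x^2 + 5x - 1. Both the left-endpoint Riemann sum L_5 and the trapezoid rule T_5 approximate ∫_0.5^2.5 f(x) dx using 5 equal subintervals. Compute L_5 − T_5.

-4.4

L_5 = 19.04.
T_5 = 23.44.
L_5 − T_5 = -4.4.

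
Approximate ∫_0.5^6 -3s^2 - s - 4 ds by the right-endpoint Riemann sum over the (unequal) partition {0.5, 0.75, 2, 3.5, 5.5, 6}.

-349.984375

Subinterval widths: 0.25, 1.25, 1.5, 2, 0.5.
Right endpoints: 0.75, 2, 3.5, 5.5, 6.
f(0.75) = -6.4375, f(2) = -18, f(3.5) = -44.25, f(5.5) = -100.25, f(6) = -118.
Sum = Σ Δs_i · f(s_i).
Sum = -349.984375.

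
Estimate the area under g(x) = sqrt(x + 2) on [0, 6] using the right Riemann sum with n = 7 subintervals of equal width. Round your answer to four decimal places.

Δx = (6 − 0)/7 = 6/7.
Right endpoints: 6/7, 12/7, 18/7, 24/7, 30/7, 36/7, 6.
g(6/7) ≈ 1.6903, g(12/7) ≈ 1.9272, g(18/7) ≈ 2.1381, g(24/7) ≈ 2.3299, g(30/7) ≈ 2.5071, g(36/7) ≈ 2.6726, g(6) ≈ 2.8284.
Sum = Δx · [g(6/7) + g(12/7) + g(18/7) + ...].
Sum ≈ 13.7946.

13.7946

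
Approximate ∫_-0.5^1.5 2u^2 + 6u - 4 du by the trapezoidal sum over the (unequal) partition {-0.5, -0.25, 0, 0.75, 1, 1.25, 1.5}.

Subinterval widths: 0.25, 0.25, 0.75, 0.25, 0.25, 0.25.
f(-0.5) = -6.5, f(-0.25) = -5.375, f(0) = -4, f(0.75) = 1.625, f(1) = 4, f(1.25) = 6.625, f(1.5) = 9.5.
On each subinterval the trapezoid contributes (Δu_i/2)·[f(u_{i-1}) + f(u_i)].
Sum = 0.5.

0.5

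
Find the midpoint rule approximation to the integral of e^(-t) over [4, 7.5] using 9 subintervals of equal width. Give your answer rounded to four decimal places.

0.0177

Δt = (7.5 − 4)/9 = 7/18.
Midpoints: 151/36, 55/12, 179/36, 193/36, 5.75, 221/36, 235/36, 83/12, 263/36.
f(151/36) ≈ 0.0151, f(55/12) ≈ 0.0102, f(179/36) ≈ 0.0069, f(193/36) ≈ 0.0047, f(5.75) ≈ 0.0032, f(221/36) ≈ 0.0022, f(235/36) ≈ 0.0015, f(83/12) ≈ 0.0010, f(263/36) ≈ 0.0007.
Sum = Δt · [f(151/36) + f(55/12) + f(179/36) + ...].
Sum ≈ 0.0177.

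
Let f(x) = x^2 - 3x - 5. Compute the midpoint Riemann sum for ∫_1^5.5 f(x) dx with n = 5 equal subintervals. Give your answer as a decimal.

Δx = (5.5 − 1)/5 = 0.9.
Midpoints: 1.45, 2.35, 3.25, 4.15, 5.05.
f(1.45) = -7.2475, f(2.35) = -6.5275, f(3.25) = -4.1875, f(4.15) = -0.2275, f(5.05) = 5.3525.
Sum = Δx · [f(1.45) + f(2.35) + f(3.25) + f(4.15) + f(5.05)].
Sum = -11.55375.

-11.55375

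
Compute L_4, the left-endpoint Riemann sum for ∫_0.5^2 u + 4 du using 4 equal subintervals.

Δu = (2 − 0.5)/4 = 0.375.
Left endpoints: 0.5, 0.875, 1.25, 1.625.
f(0.5) = 4.5, f(0.875) = 4.875, f(1.25) = 5.25, f(1.625) = 5.625.
Sum = Δu · [f(0.5) + f(0.875) + f(1.25) + f(1.625)].
Sum = 7.59375.

7.59375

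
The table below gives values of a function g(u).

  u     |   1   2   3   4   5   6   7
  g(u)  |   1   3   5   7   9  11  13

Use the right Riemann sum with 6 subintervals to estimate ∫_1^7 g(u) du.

Δu = 1.
Sum = 1·[3 + 5 + 7 + 9 + 11 + 13] = 48.

48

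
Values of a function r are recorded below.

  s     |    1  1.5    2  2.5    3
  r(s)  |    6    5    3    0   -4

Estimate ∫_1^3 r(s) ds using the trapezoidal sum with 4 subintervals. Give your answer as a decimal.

4.5

Δs = 0.5.
T_4 = (0.5/2)·[6 + 2·5 + 2·3 + 2·0 + (-4)] = 4.5.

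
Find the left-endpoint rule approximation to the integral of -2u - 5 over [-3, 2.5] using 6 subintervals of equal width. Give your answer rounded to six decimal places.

Δu = (2.5 − (-3))/6 = 11/12.
Left endpoints: -3, -25/12, -7/6, -0.25, 2/3, 19/12.
f(-3) = 1, f(-25/12) = -5/6, f(-7/6) = -8/3, f(-0.25) = -4.5, f(2/3) = -19/3, f(19/12) = -49/6.
Sum = Δu · [f(-3) + f(-25/12) + f(-7/6) + ...].
Sum ≈ -19.708333.

-19.708333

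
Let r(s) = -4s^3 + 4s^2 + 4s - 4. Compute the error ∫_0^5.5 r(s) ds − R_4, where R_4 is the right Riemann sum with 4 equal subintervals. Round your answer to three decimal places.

Exact integral: ∫_0^5.5 r(s) ds ≈ -654.72917.
R_4 = -1064.20703125.
Error ≈ -654.72917 − (-1064.20703125) ≈ 409.478.

409.478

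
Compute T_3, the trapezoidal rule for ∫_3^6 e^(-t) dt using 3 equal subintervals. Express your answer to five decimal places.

Δt = (6 − 3)/3 = 1.
f(3) ≈ 0.04979, f(4) ≈ 0.01832, f(5) ≈ 0.00674, f(6) ≈ 0.00248.
T_3 = (Δt/2)·[f(t_0) + 2f(t_1) + 2f(t_2) + f(t_3)].
Sum ≈ 0.05119.

0.05119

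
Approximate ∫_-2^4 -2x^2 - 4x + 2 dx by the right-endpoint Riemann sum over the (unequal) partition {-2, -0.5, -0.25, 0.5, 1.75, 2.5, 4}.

Subinterval widths: 1.5, 0.25, 0.75, 1.25, 0.75, 1.5.
Right endpoints: -0.5, -0.25, 0.5, 1.75, 2.5, 4.
f(-0.5) = 3.5, f(-0.25) = 2.875, f(0.5) = -0.5, f(1.75) = -11.125, f(2.5) = -20.5, f(4) = -46.
Sum = Σ Δx_i · f(x_i).
Sum = -92.6875.

-92.6875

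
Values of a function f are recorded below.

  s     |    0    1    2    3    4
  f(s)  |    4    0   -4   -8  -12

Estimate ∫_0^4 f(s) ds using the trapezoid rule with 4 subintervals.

Δs = 1.
T_4 = (1/2)·[4 + 2·0 + 2·(-4) + 2·(-8) + (-12)] = -16.

-16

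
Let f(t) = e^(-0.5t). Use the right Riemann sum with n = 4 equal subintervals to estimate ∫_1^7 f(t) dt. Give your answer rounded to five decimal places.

Δt = (7 − 1)/4 = 1.5.
Right endpoints: 2.5, 4, 5.5, 7.
f(2.5) ≈ 0.28650, f(4) ≈ 0.13534, f(5.5) ≈ 0.06393, f(7) ≈ 0.03020.
Sum = Δt · [f(2.5) + f(4) + f(5.5) + f(7)].
Sum ≈ 0.77395.

0.77395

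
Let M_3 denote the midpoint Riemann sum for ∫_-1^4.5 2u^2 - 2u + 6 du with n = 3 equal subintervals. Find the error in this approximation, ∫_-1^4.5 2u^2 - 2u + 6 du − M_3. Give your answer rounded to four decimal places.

Exact integral: ∫_-1^4.5 f(u) du ≈ 75.166667.
M_3 ≈ 72.085648.
Error ≈ 75.166667 − 72.085648 ≈ 3.0810.

3.0810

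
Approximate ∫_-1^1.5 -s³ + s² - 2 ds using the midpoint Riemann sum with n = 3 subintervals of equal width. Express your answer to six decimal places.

-4.593461

Δs = (1.5 − (-1))/3 = 5/6.
Midpoints: -7/12, 0.25, 13/12.
f(-7/12) = -2525/1728, f(0.25) = -1.953125, f(13/12) = -3625/1728.
Sum = Δs · [f(-7/12) + f(0.25) + f(13/12)].
Sum ≈ -4.593461.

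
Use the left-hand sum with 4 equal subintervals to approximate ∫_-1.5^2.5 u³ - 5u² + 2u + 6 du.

Δu = (2.5 − (-1.5))/4 = 1.
Left endpoints: -1.5, -0.5, 0.5, 1.5.
f(-1.5) = -11.625, f(-0.5) = 3.625, f(0.5) = 5.875, f(1.5) = 1.125.
Sum = Δu · [f(-1.5) + f(-0.5) + f(0.5) + f(1.5)].
Sum = -1.

-1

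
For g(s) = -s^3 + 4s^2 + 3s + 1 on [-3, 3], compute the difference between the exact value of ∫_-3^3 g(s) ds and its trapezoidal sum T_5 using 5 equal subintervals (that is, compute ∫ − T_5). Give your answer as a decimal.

-5.76

Exact integral: ∫_-3^3 g(s) ds = 78.
T_5 = 83.76.
Error = 78 − 83.76 = -5.76.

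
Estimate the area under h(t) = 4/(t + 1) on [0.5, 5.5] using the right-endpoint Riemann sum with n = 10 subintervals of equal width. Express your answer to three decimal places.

5.387

Δt = (5.5 − 0.5)/10 = 0.5.
Right endpoints: 1, 1.5, 2, 2.5, 3, 3.5, 4, 4.5, 5, 5.5.
h(1) = 2, h(1.5) = 1.6, h(2) = 4/3, h(2.5) = 8/7, h(3) = 1, h(3.5) = 8/9, h(4) = 0.8, h(4.5) = 8/11, h(5) = 2/3, h(5.5) = 8/13.
Sum = Δt · [h(1) + h(1.5) + h(2) + ...].
Sum ≈ 5.387.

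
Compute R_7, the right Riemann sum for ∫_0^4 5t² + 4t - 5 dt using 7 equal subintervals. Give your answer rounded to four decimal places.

147.1837

Δt = (4 − 0)/7 = 4/7.
Right endpoints: 4/7, 8/7, 12/7, 16/7, 20/7, 24/7, 4.
f(4/7) = -53/49, f(8/7) = 299/49, f(12/7) = 811/49, f(16/7) = 1483/49, f(20/7) = 2315/49, f(24/7) = 3307/49, f(4) = 91.
Sum = Δt · [f(4/7) + f(8/7) + f(12/7) + ...].
Sum ≈ 147.1837.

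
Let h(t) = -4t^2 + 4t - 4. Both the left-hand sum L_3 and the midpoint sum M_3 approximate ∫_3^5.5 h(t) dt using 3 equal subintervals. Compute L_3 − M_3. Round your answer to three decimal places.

L_3 ≈ -123.24074.
M_3 ≈ -152.75463.
L_3 − M_3 ≈ 29.514.

29.514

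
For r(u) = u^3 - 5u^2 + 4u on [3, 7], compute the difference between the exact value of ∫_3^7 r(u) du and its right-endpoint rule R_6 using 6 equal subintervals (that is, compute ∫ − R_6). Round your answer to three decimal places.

Exact integral: ∫_3^7 r(u) du ≈ 133.33333.
R_6 ≈ 180.29630.
Error ≈ 133.33333 − 180.29630 ≈ -46.963.

-46.963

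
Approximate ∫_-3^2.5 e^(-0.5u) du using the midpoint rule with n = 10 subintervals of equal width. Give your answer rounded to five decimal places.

Δu = (2.5 − (-3))/10 = 0.55.
Midpoints: -2.725, -2.175, -1.625, -1.075, -0.525, 0.025, 0.575, 1.125, 1.675, 2.225.
f(-2.725) ≈ 3.90595, f(-2.175) ≈ 2.96685, f(-1.625) ≈ 2.25353, f(-1.075) ≈ 1.71172, f(-0.525) ≈ 1.30018, f(0.025) ≈ 0.98758, f(0.575) ≈ 0.75014, f(1.125) ≈ 0.56978, f(1.675) ≈ 0.43279, f(2.225) ≈ 0.32874.
Sum = Δu · [f(-2.725) + f(-2.175) + f(-1.625) + ...].
Sum ≈ 8.36399.

8.36399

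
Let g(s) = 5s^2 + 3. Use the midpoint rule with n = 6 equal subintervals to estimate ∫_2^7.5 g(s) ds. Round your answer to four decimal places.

704.3660

Δs = (7.5 − 2)/6 = 11/12.
Midpoints: 59/24, 3.375, 103/24, 125/24, 6.125, 169/24.
g(59/24) = 19133/576, g(3.375) = 59.953125, g(103/24) = 54773/576, g(125/24) = 79853/576, g(6.125) = 190.578125, g(169/24) = 144533/576.
Sum = Δs · [g(59/24) + g(3.375) + g(103/24) + ...].
Sum ≈ 704.3660.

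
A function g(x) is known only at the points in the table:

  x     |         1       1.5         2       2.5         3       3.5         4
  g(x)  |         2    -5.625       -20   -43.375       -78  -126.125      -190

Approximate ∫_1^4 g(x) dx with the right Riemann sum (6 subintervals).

-231.5625

Δx = 0.5.
Sum = 0.5·[(-5.625) + (-20) + (-43.375) + (-78) + (-126.125) + (-190)] = -231.5625.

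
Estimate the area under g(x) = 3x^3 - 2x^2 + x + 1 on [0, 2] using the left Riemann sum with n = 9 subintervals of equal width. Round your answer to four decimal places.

Δx = (2 − 0)/9 = 2/9.
Left endpoints: 0, 2/9, 4/9, 2/3, 8/9, 10/9, 4/3, 14/9, 16/9.
g(0) = 1, g(2/9) = 281/243, g(4/9) = 319/243, g(2/3) = 5/3, g(8/9) = 587/243, g(10/9) = 913/243, g(4/3) = 53/9, g(14/9) = 2189/243, g(16/9) = 3235/243.
Sum = Δx · [g(0) + g(2/9) + g(4/9) + ...].
Sum ≈ 8.7819.

8.7819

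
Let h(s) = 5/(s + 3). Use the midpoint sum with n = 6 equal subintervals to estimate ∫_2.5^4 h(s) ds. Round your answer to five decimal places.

Δs = (4 − 2.5)/6 = 0.25.
Midpoints: 2.625, 2.875, 3.125, 3.375, 3.625, 3.875.
h(2.625) = 8/9, h(2.875) = 40/47, h(3.125) = 40/49, h(3.375) = 40/51, h(3.625) = 40/53, h(3.875) = 8/11.
Sum = Δs · [h(2.625) + h(2.875) + h(3.125) + ...].
Sum ≈ 1.20565.

1.20565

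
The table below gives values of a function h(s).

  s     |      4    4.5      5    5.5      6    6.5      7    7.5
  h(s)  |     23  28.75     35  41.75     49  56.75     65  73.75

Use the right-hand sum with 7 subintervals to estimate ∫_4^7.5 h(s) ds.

175

Δs = 0.5.
Sum = 0.5·[28.75 + 35 + 41.75 + 49 + 56.75 + 65 + 73.75] = 175.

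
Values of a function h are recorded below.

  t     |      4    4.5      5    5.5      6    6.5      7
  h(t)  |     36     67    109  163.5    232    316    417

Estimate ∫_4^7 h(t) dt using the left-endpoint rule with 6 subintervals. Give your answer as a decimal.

Δt = 0.5.
Sum = 0.5·[36 + 67 + 109 + 163.5 + 232 + 316] = 461.75.

461.75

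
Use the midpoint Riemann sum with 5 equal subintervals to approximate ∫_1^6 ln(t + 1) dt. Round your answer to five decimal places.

Δt = (6 − 1)/5 = 1.
Midpoints: 1.5, 2.5, 3.5, 4.5, 5.5.
f(1.5) ≈ 0.91629, f(2.5) ≈ 1.25276, f(3.5) ≈ 1.50408, f(4.5) ≈ 1.70475, f(5.5) ≈ 1.87180.
Sum = Δt · [f(1.5) + f(2.5) + f(3.5) + f(4.5) + f(5.5)].
Sum ≈ 7.24968.

7.24968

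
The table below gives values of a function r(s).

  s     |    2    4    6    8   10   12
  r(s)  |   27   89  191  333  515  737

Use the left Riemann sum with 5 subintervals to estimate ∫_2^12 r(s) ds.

Δs = 2.
Sum = 2·[27 + 89 + 191 + 333 + 515] = 2310.

2310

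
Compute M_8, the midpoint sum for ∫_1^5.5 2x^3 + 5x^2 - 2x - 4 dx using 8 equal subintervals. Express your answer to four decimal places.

Δx = (5.5 − 1)/8 = 0.5625.
Midpoints: 1.28125, 1.84375, 2.40625, 2.96875, 3.53125, 4.09375, 4.65625, 5.21875.
f(1.28125) = 95881/16384, f(1.84375) = 357907/16384, f(2.40625) = 786469/16384, f(2.96875) = 1416559/16384, f(3.53125) = 2283169/16384, f(4.09375) = 3421291/16384, f(4.65625) = 4865917/16384, f(5.21875) = 6652039/16384.
Sum = Δx · [f(1.28125) + f(1.84375) + f(2.40625) + ...].
Sum ≈ 682.4993.

682.4993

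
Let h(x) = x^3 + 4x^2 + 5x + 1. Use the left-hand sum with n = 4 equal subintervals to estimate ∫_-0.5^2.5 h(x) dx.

Δx = (2.5 − (-0.5))/4 = 0.75.
Left endpoints: -0.5, 0.25, 1, 1.75.
h(-0.5) = -0.625, h(0.25) = 2.515625, h(1) = 11, h(1.75) = 27.359375.
Sum = Δx · [h(-0.5) + h(0.25) + h(1) + h(1.75)].
Sum = 30.1875.

30.1875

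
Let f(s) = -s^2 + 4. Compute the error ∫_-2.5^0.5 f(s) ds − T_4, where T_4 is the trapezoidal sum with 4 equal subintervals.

Exact integral: ∫_-2.5^0.5 f(s) ds = 6.75.
T_4 = 6.46875.
Error = 6.75 − 6.46875 = 0.28125.

0.28125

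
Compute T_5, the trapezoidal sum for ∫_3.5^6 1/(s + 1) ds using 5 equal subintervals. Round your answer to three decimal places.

Δs = (6 − 3.5)/5 = 0.5.
f(3.5) = 2/9, f(4) = 0.2, f(4.5) = 2/11, f(5) = 1/6, f(5.5) = 2/13, f(6) = 1/7.
T_5 = (Δs/2)·[f(s_0) + 2f(s_1) + ... + 2f(s_{4}) + f(s_5)].
Sum ≈ 0.442.

0.442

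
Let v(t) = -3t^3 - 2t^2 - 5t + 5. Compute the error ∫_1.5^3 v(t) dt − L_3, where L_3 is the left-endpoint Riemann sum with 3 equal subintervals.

-21.578125

Exact integral: ∫_1.5^3 v(t) dt = -82.078125.
L_3 = -60.5.
Error = -82.078125 − (-60.5) = -21.578125.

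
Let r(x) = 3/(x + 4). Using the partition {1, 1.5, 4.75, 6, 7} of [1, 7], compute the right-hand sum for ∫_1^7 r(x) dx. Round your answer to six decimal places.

Subinterval widths: 0.5, 3.25, 1.25, 1.
Right endpoints: 1.5, 4.75, 6, 7.
r(1.5) = 6/11, r(4.75) = 12/35, r(6) = 0.3, r(7) = 3/11.
Sum = Σ Δx_i · r(x_i).
Sum ≈ 2.034740.

2.034740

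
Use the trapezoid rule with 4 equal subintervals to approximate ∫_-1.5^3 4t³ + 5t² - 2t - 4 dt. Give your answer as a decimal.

115.1015625

Δt = (3 − (-1.5))/4 = 1.125.
f(-1.5) = -3.25, f(-0.375) = -2.7578125, f(0.75) = -1, f(1.875) = 36.1953125, f(3) = 143.
T_4 = (Δt/2)·[f(t_0) + 2f(t_1) + 2f(t_2) + 2f(t_3) + f(t_4)].
Sum = 115.1015625.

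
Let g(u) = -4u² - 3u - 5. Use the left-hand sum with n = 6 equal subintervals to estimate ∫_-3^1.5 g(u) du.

-59.625

Δu = (1.5 − (-3))/6 = 0.75.
Left endpoints: -3, -2.25, -1.5, -0.75, 0, 0.75.
g(-3) = -32, g(-2.25) = -18.5, g(-1.5) = -9.5, g(-0.75) = -5, g(0) = -5, g(0.75) = -9.5.
Sum = Δu · [g(-3) + g(-2.25) + g(-1.5) + ...].
Sum = -59.625.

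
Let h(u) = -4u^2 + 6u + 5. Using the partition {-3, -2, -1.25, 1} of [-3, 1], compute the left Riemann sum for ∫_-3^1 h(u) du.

-85.9375

Subinterval widths: 1, 0.75, 2.25.
Left endpoints: -3, -2, -1.25.
h(-3) = -49, h(-2) = -23, h(-1.25) = -8.75.
Sum = Σ Δu_i · h(u_i).
Sum = -85.9375.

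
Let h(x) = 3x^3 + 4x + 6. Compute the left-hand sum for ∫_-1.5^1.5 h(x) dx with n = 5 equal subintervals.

Δx = (1.5 − (-1.5))/5 = 0.6.
Left endpoints: -1.5, -0.9, -0.3, 0.3, 0.9.
h(-1.5) = -10.125, h(-0.9) = 0.213, h(-0.3) = 4.719, h(0.3) = 7.281, h(0.9) = 11.787.
Sum = Δx · [h(-1.5) + h(-0.9) + h(-0.3) + h(0.3) + h(0.9)].
Sum = 8.325.

8.325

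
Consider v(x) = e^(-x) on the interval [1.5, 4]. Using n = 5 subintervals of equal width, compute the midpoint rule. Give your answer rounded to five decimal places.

0.20270

Δx = (4 − 1.5)/5 = 0.5.
Midpoints: 1.75, 2.25, 2.75, 3.25, 3.75.
v(1.75) ≈ 0.17377, v(2.25) ≈ 0.10540, v(2.75) ≈ 0.06393, v(3.25) ≈ 0.03877, v(3.75) ≈ 0.02352.
Sum = Δx · [v(1.75) + v(2.25) + v(2.75) + v(3.25) + v(3.75)].
Sum ≈ 0.20270.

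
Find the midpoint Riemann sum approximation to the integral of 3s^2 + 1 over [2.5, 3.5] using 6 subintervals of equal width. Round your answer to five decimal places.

28.24306

Δs = (3.5 − 2.5)/6 = 1/6.
Midpoints: 31/12, 2.75, 35/12, 37/12, 3.25, 41/12.
f(31/12) = 1009/48, f(2.75) = 23.6875, f(35/12) = 1273/48, f(37/12) = 1417/48, f(3.25) = 32.6875, f(41/12) = 1729/48.
Sum = Δs · [f(31/12) + f(2.75) + f(35/12) + ...].
Sum ≈ 28.24306.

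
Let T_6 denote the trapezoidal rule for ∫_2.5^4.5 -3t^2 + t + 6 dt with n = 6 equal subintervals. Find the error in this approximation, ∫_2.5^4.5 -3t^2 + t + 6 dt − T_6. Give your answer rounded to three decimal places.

Exact integral: ∫_2.5^4.5 f(t) dt = -56.5.
T_6 ≈ -56.61111.
Error ≈ -56.5 − (-56.61111) ≈ 0.111.

0.111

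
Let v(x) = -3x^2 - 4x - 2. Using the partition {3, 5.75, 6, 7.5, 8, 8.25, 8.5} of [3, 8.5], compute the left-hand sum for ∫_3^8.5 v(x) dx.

Subinterval widths: 2.75, 0.25, 1.5, 0.5, 0.25, 0.25.
Left endpoints: 3, 5.75, 6, 7.5, 8, 8.25.
v(3) = -41, v(5.75) = -124.1875, v(6) = -134, v(7.5) = -200.75, v(8) = -226, v(8.25) = -239.1875.
Sum = Σ Δx_i · v(x_i).
Sum = -561.46875.

-561.46875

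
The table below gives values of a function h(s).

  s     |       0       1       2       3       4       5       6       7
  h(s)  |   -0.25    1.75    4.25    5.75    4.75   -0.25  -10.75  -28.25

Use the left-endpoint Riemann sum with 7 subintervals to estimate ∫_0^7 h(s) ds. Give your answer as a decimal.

Δs = 1.
Sum = 1·[(-0.25) + 1.75 + 4.25 + 5.75 + 4.75 + (-0.25) + (-10.75)] = 5.25.

5.25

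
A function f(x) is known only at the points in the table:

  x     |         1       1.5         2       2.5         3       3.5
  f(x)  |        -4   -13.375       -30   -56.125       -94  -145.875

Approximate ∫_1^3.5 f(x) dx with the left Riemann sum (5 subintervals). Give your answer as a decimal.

Δx = 0.5.
Sum = 0.5·[(-4) + (-13.375) + (-30) + (-56.125) + (-94)] = -98.75.

-98.75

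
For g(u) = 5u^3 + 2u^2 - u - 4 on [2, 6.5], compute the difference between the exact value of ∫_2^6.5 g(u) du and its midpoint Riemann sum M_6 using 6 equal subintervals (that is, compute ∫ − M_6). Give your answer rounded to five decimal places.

13.86914

Exact integral: ∫_2^6.5 g(u) du = 2351.953125.
M_6 ≈ 2338.0839844.
Error ≈ 2351.953125 − 2338.0839844 ≈ 13.86914.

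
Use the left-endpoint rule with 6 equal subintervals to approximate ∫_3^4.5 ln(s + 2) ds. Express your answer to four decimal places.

2.5865

Δs = (4.5 − 3)/6 = 0.25.
Left endpoints: 3, 3.25, 3.5, 3.75, 4, 4.25.
f(3) ≈ 1.6094, f(3.25) ≈ 1.6582, f(3.5) ≈ 1.7047, f(3.75) ≈ 1.7492, f(4) ≈ 1.7918, f(4.25) ≈ 1.8326.
Sum = Δs · [f(3) + f(3.25) + f(3.5) + ...].
Sum ≈ 2.5865.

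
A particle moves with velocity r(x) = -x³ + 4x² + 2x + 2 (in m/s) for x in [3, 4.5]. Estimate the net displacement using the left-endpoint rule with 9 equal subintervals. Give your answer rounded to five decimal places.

Δx = (4.5 − 3)/9 = 1/6.
Left endpoints: 3, 19/6, 10/3, 3.5, 11/3, 23/6, 4, 25/6, 13/3.
r(3) = 17, r(19/6) = 3605/216, r(10/3) = 434/27, r(3.5) = 15.125, r(11/3) = 373/27, r(23/6) = 2617/216, r(4) = 10, r(25/6) = 1607/216, r(13/3) = 119/27.
Sum = Δx · [r(3) + r(19/6) + r(10/3) + ...].
Sum ≈ 18.77778.

18.77778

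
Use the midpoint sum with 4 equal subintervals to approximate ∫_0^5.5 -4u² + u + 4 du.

Δu = (5.5 − 0)/4 = 1.375.
Midpoints: 0.6875, 2.0625, 3.4375, 4.8125.
f(0.6875) = 2.796875, f(2.0625) = -10.953125, f(3.4375) = -39.828125, f(4.8125) = -83.828125.
Sum = Δu · [f(0.6875) + f(2.0625) + f(3.4375) + f(4.8125)].
Sum = -181.2421875.

-181.2421875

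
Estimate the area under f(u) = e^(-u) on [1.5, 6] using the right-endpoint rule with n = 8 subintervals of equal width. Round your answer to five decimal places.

Δu = (6 − 1.5)/8 = 0.5625.
Right endpoints: 2.0625, 2.625, 3.1875, 3.75, 4.3125, 4.875, 5.4375, 6.
f(2.0625) ≈ 0.12714, f(2.625) ≈ 0.07244, f(3.1875) ≈ 0.04127, f(3.75) ≈ 0.02352, f(4.3125) ≈ 0.01340, f(4.875) ≈ 0.00764, f(5.4375) ≈ 0.00435, f(6) ≈ 0.00248.
Sum = Δu · [f(2.0625) + f(2.625) + f(3.1875) + ...].
Sum ≈ 0.16438.

0.16438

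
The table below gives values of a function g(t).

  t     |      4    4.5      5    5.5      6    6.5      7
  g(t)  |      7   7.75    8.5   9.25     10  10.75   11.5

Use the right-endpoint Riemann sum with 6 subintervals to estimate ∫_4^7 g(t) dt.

Δt = 0.5.
Sum = 0.5·[7.75 + 8.5 + 9.25 + 10 + 10.75 + 11.5] = 28.875.

28.875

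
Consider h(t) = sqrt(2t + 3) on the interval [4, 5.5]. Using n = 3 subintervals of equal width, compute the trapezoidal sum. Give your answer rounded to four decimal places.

5.2994

Δt = (5.5 − 4)/3 = 0.5.
h(4) ≈ 3.3166, h(4.5) ≈ 3.4641, h(5) ≈ 3.6056, h(5.5) ≈ 3.7417.
T_3 = (Δt/2)·[h(t_0) + 2h(t_1) + 2h(t_2) + h(t_3)].
Sum ≈ 5.2994.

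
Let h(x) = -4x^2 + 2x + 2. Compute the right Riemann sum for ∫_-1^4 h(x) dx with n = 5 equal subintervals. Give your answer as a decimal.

Δx = (4 − (-1))/5 = 1.
Right endpoints: 0, 1, 2, 3, 4.
h(0) = 2, h(1) = 0, h(2) = -10, h(3) = -28, h(4) = -54.
Sum = Δx · [h(0) + h(1) + h(2) + h(3) + h(4)].
Sum = -90.

-90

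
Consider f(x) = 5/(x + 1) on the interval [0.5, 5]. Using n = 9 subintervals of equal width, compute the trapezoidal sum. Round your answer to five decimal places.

Δx = (5 − 0.5)/9 = 0.5.
f(0.5) = 10/3, f(1) = 2.5, f(1.5) = 2, f(2) = 5/3, f(2.5) = 10/7, f(3) = 1.25, f(3.5) = 10/9, f(4) = 1, f(4.5) = 10/11, f(5) = 5/6.
T_9 = (Δx/2)·[f(x_0) + 2f(x_1) + ... + 2f(x_{8}) + f(x_9)].
Sum ≈ 6.97439.

6.97439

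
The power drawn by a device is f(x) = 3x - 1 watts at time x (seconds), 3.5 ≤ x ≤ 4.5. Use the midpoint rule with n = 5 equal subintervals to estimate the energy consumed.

11

Δx = (4.5 − 3.5)/5 = 0.2.
Midpoints: 3.6, 3.8, 4, 4.2, 4.4.
f(3.6) = 9.8, f(3.8) = 10.4, f(4) = 11, f(4.2) = 11.6, f(4.4) = 12.2.
Sum = Δx · [f(3.6) + f(3.8) + f(4) + f(4.2) + f(4.4)].
Sum = 11.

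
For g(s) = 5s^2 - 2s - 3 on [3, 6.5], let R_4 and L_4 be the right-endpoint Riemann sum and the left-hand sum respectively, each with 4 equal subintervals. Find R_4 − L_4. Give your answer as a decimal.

R_4 = 440.86328125.
L_4 = 301.51953125.
R_4 − L_4 = 139.34375.

139.34375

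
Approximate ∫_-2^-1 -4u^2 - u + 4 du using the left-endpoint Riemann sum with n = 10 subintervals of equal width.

Δu = (-1 − (-2))/10 = 0.1.
Left endpoints: -2, -1.9, -1.8, -1.7, -1.6, -1.5, -1.4, -1.3, -1.2, -1.1.
f(-2) = -10, f(-1.9) = -8.54, f(-1.8) = -7.16, f(-1.7) = -5.86, f(-1.6) = -4.64, f(-1.5) = -3.5, f(-1.4) = -2.44, f(-1.3) = -1.46, f(-1.2) = -0.56, f(-1.1) = 0.26.
Sum = Δu · [f(-2) + f(-1.9) + f(-1.8) + ...].
Sum = -4.39.

-4.39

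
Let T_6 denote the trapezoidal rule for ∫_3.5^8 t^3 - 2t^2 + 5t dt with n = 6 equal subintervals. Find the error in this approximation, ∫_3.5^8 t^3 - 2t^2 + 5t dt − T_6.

-6.43359375

Exact integral: ∫_3.5^8 f(t) dt = 803.109375.
T_6 = 809.54296875.
Error = 803.109375 − 809.54296875 = -6.43359375.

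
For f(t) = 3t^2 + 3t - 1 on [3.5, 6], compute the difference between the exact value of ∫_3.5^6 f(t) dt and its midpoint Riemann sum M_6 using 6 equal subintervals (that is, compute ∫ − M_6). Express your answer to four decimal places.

0.1085

Exact integral: ∫_3.5^6 f(t) dt = 206.25.
M_6 ≈ 206.141493.
Error ≈ 206.25 − 206.141493 ≈ 0.1085.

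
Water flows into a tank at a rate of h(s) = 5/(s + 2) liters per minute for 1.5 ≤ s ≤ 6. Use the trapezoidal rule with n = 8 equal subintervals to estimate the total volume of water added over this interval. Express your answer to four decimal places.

Δs = (6 − 1.5)/8 = 0.5625.
h(1.5) = 10/7, h(2.0625) = 16/13, h(2.625) = 40/37, h(3.1875) = 80/83, h(3.75) = 20/23, h(4.3125) = 80/101, h(4.875) = 8/11, h(5.4375) = 80/119, h(6) = 0.625.
T_8 = (Δs/2)·[h(s_0) + 2h(s_1) + ... + 2h(s_{7}) + h(s_8)].
Sum ≈ 4.1421.

4.1421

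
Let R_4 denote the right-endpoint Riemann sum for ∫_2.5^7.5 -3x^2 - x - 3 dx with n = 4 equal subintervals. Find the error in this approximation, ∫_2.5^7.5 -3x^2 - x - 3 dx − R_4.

Exact integral: ∫_2.5^7.5 f(x) dx = -446.25.
R_4 = -547.03125.
Error = -446.25 − (-547.03125) = 100.78125.

100.78125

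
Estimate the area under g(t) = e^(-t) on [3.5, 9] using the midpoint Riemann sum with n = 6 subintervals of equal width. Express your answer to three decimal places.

Δt = (9 − 3.5)/6 = 11/12.
Midpoints: 95/24, 4.875, 139/24, 161/24, 7.625, 205/24.
g(95/24) ≈ 0.019, g(4.875) ≈ 0.008, g(139/24) ≈ 0.003, g(161/24) ≈ 0.001, g(7.625) ≈ 0.000, g(205/24) ≈ 0.000.
Sum = Δt · [g(95/24) + g(4.875) + g(139/24) + ...].
Sum ≈ 0.029.

0.029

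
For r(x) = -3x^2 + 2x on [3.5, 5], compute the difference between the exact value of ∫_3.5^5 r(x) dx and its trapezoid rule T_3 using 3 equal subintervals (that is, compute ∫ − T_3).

0.1875

Exact integral: ∫_3.5^5 r(x) dx = -69.375.
T_3 = -69.5625.
Error = -69.375 − (-69.5625) = 0.1875.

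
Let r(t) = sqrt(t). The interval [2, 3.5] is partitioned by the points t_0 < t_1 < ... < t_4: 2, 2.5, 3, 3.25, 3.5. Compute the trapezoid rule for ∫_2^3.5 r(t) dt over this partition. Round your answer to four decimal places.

2.4782

Subinterval widths: 0.5, 0.5, 0.25, 0.25.
r(2) ≈ 1.4142, r(2.5) ≈ 1.5811, r(3) ≈ 1.7321, r(3.25) ≈ 1.8028, r(3.5) ≈ 1.8708.
On each subinterval the trapezoid contributes (Δt_i/2)·[r(t_{i-1}) + r(t_i)].
Sum ≈ 2.4782.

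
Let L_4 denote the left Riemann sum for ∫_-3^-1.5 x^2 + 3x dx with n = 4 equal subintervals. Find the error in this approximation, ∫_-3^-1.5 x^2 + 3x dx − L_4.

Exact integral: ∫_-3^-1.5 f(x) dx = -2.25.
L_4 = -1.79296875.
Error = -2.25 − (-1.79296875) = -0.45703125.

-0.45703125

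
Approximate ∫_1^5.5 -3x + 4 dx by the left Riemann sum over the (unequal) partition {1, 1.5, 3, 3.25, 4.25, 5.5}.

-18.1875

Subinterval widths: 0.5, 1.5, 0.25, 1, 1.25.
Left endpoints: 1, 1.5, 3, 3.25, 4.25.
f(1) = 1, f(1.5) = -0.5, f(3) = -5, f(3.25) = -5.75, f(4.25) = -8.75.
Sum = Σ Δx_i · f(x_i).
Sum = -18.1875.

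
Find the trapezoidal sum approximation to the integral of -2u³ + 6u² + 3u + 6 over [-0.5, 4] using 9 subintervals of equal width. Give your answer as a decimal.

50.0625

Δu = (4 − (-0.5))/9 = 0.5.
f(-0.5) = 6.25, f(0) = 6, f(0.5) = 8.75, f(1) = 13, f(1.5) = 17.25, f(2) = 20, f(2.5) = 19.75, f(3) = 15, f(3.5) = 4.25, f(4) = -14.
T_9 = (Δu/2)·[f(u_0) + 2f(u_1) + ... + 2f(u_{8}) + f(u_9)].
Sum = 50.0625.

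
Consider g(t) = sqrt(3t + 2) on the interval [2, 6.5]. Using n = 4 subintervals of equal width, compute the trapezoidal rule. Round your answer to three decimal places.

17.104

Δt = (6.5 − 2)/4 = 1.125.
g(2) ≈ 2.828, g(3.125) ≈ 3.373, g(4.25) ≈ 3.841, g(5.375) ≈ 4.257, g(6.5) ≈ 4.637.
T_4 = (Δt/2)·[g(t_0) + 2g(t_1) + 2g(t_2) + 2g(t_3) + g(t_4)].
Sum ≈ 17.104.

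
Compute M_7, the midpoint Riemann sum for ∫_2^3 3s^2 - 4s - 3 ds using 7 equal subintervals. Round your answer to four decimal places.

5.9949

Δs = (3 − 2)/7 = 1/7.
Midpoints: 29/14, 31/14, 33/14, 2.5, 37/14, 39/14, 41/14.
f(29/14) = 311/196, f(31/14) = 559/196, f(33/14) = 831/196, f(2.5) = 5.75, f(37/14) = 1447/196, f(39/14) = 1791/196, f(41/14) = 2159/196.
Sum = Δs · [f(29/14) + f(31/14) + f(33/14) + ...].
Sum ≈ 5.9949.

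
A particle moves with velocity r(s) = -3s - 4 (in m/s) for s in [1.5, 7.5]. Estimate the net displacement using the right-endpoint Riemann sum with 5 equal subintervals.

-115.8

Δs = (7.5 − 1.5)/5 = 1.2.
Right endpoints: 2.7, 3.9, 5.1, 6.3, 7.5.
r(2.7) = -12.1, r(3.9) = -15.7, r(5.1) = -19.3, r(6.3) = -22.9, r(7.5) = -26.5.
Sum = Δs · [r(2.7) + r(3.9) + r(5.1) + r(6.3) + r(7.5)].
Sum = -115.8.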